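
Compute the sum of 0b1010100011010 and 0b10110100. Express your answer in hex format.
Convert 0b1010100011010 (binary) → 4096 + 1024 + 256 + 16 + 8 + 2 = 5402 (decimal)
Convert 0b10110100 (binary) → 128 + 32 + 16 + 4 = 180 (decimal)
Compute 5402 + 180 = 5582
Convert 5582 (decimal) → 5582 = 1×4096 + 5×256 + 12×16 + 14 → 0x15CE (hexadecimal)
0x15CE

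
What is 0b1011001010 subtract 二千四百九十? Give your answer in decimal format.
Convert 0b1011001010 (binary) → 512 + 128 + 64 + 8 + 2 = 714 (decimal)
Convert 二千四百九十 (Chinese numeral) → 2×1000 + 4×100 + 9×10 = 2490 (decimal)
Compute 714 - 2490 = -1776
-1776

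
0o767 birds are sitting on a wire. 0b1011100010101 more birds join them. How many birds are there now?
Convert 0o767 (octal) → 7×64 + 6×8 + 7 = 503 (decimal)
Convert 0b1011100010101 (binary) → 4096 + 1024 + 512 + 256 + 16 + 4 + 1 = 5909 (decimal)
Compute 503 + 5909 = 6412
6412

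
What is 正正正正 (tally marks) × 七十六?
Convert 正正正正 (tally marks) → 5 + 5 + 5 + 5 = 20 (decimal)
Convert 七十六 (Chinese numeral) → 7×10 + 6 = 76 (decimal)
Compute 20 × 76 = 1520
1520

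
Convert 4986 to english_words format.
Convert 4986 (decimal) → 4986 = 4×1000 + 9×100 + 86 → four thousand nine hundred eighty-six (English words)
four thousand nine hundred eighty-six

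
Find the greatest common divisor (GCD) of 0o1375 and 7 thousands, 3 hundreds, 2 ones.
Convert 0o1375 (octal) → 1×512 + 3×64 + 7×8 + 5 = 765 (decimal)
Convert 7 thousands, 3 hundreds, 2 ones (place-value notation) → 7×1000 + 3×100 + 2 = 7302 (decimal)
Compute gcd(765, 7302) = 3
3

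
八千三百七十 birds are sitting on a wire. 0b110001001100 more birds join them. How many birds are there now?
Convert 八千三百七十 (Chinese numeral) → 8×1000 + 3×100 + 7×10 = 8370 (decimal)
Convert 0b110001001100 (binary) → 2048 + 1024 + 64 + 8 + 4 = 3148 (decimal)
Compute 8370 + 3148 = 11518
11518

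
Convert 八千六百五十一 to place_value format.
Convert 八千六百五十一 (Chinese numeral) → 8×1000 + 6×100 + 5×10 + 1 = 8651 (decimal)
Convert 8651 (decimal) → 8651 = 8×1000 + 6×100 + 5×10 + 1 → 8 thousands, 6 hundreds, 5 tens, 1 one (place-value notation)
8 thousands, 6 hundreds, 5 tens, 1 one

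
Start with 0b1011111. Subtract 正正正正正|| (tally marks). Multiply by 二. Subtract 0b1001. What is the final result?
Convert 0b1011111 (binary) → 64 + 16 + 8 + 4 + 2 + 1 = 95 (decimal)
Start: 95
Convert 正正正正正|| (tally marks) → 5 + 5 + 5 + 5 + 5 + 2 = 27 (decimal)
95 - 27 = 68
Convert 二 (Chinese numeral) → 2 (decimal)
68 × 2 = 136
Convert 0b1001 (binary) → 8 + 1 = 9 (decimal)
136 - 9 = 127
127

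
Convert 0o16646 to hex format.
Convert 0o16646 (octal) → 1×4096 + 6×512 + 6×64 + 4×8 + 6 = 7590 (decimal)
Convert 7590 (decimal) → 7590 = 1×4096 + 13×256 + 10×16 + 6 → 0x1DA6 (hexadecimal)
0x1DA6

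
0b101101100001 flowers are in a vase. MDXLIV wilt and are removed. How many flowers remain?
Convert 0b101101100001 (binary) → 2048 + 512 + 256 + 64 + 32 + 1 = 2913 (decimal)
Convert MDXLIV (Roman numeral) → 1000 + 500 + 40 + 4 = 1544 (decimal)
Compute 2913 - 1544 = 1369
1369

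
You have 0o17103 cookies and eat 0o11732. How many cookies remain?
Convert 0o17103 (octal) → 1×4096 + 7×512 + 1×64 + 3 = 7747 (decimal)
Convert 0o11732 (octal) → 1×4096 + 1×512 + 7×64 + 3×8 + 2 = 5082 (decimal)
Compute 7747 - 5082 = 2665
2665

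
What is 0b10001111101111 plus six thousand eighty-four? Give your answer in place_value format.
Convert 0b10001111101111 (binary) → 8192 + 512 + 256 + 128 + 64 + 32 + 8 + 4 + 2 + 1 = 9199 (decimal)
Convert six thousand eighty-four (English words) → 6×1000 + 84 = 6084 (decimal)
Compute 9199 + 6084 = 15283
Convert 15283 (decimal) → 15283 = 15×1000 + 2×100 + 8×10 + 3 → 15 thousands, 2 hundreds, 8 tens, 3 ones (place-value notation)
15 thousands, 2 hundreds, 8 tens, 3 ones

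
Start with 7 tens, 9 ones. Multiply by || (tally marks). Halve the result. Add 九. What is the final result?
Convert 7 tens, 9 ones (place-value notation) → 7×10 + 9 = 79 (decimal)
Start: 79
Convert || (tally marks) → 2 (decimal)
79 × 2 = 158
158 ÷ 2 = 79
Convert 九 (Chinese numeral) → 9 (decimal)
79 + 9 = 88
88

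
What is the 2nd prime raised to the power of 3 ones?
Convert the 2nd prime (prime index) → 3 (decimal)
Convert 3 ones (place-value notation) → 3 (decimal)
Compute 3 ^ 3 = 27
27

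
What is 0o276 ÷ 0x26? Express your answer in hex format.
Convert 0o276 (octal) → 2×64 + 7×8 + 6 = 190 (decimal)
Convert 0x26 (hexadecimal) → 2×16 + 6 = 38 (decimal)
Compute 190 ÷ 38 = 5
Convert 5 (decimal) → 0x5 (hexadecimal)
0x5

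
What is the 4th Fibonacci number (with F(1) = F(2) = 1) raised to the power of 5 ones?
Convert the 4th Fibonacci number (with F(1) = F(2) = 1) (Fibonacci index) → 1, 1, 2, 3 → 3 (decimal)
Convert 5 ones (place-value notation) → 5 (decimal)
Compute 3 ^ 5 = 243
243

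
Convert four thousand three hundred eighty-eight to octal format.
Convert four thousand three hundred eighty-eight (English words) → 4×1000 + 3×100 + 88 = 4388 (decimal)
Convert 4388 (decimal) → 4388 = 1×4096 + 4×64 + 4×8 + 4 → 0o10444 (octal)
0o10444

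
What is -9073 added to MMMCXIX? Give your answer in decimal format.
Convert MMMCXIX (Roman numeral) → 1000 + 1000 + 1000 + 100 + 10 + 9 = 3119 (decimal)
Compute -9073 + 3119 = -5954
-5954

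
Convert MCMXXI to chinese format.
Convert MCMXXI (Roman numeral) → 1000 + 900 + 10 + 10 + 1 = 1921 (decimal)
Convert 1921 (decimal) → 1921 = 1×1000 + 9×100 + 2×10 + 1 → 一千九百二十一 (Chinese numeral)
一千九百二十一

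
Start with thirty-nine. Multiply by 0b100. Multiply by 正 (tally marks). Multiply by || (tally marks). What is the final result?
Convert thirty-nine (English words) → 39 (decimal)
Start: 39
Convert 0b100 (binary) → 4 (decimal)
39 × 4 = 156
Convert 正 (tally marks) → 5 (decimal)
156 × 5 = 780
Convert || (tally marks) → 2 (decimal)
780 × 2 = 1560
1560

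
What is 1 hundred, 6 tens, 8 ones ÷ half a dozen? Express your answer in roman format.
Convert 1 hundred, 6 tens, 8 ones (place-value notation) → 1×100 + 6×10 + 8 = 168 (decimal)
Convert half a dozen (colloquial) → 6 (decimal)
Compute 168 ÷ 6 = 28
Convert 28 (decimal) → 28 = 10 + 10 + 5 + 1 + 1 + 1 → XXVIII (Roman numeral)
XXVIII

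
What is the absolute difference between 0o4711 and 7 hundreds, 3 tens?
Convert 0o4711 (octal) → 4×512 + 7×64 + 1×8 + 1 = 2505 (decimal)
Convert 7 hundreds, 3 tens (place-value notation) → 7×100 + 3×10 = 730 (decimal)
Compute |2505 - 730| = 1775
1775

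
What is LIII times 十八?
Convert LIII (Roman numeral) → 50 + 1 + 1 + 1 = 53 (decimal)
Convert 十八 (Chinese numeral) → 1×10 + 8 = 18 (decimal)
Compute 53 × 18 = 954
954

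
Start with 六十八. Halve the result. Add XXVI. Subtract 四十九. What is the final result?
Convert 六十八 (Chinese numeral) → 6×10 + 8 = 68 (decimal)
Start: 68
68 ÷ 2 = 34
Convert XXVI (Roman numeral) → 10 + 10 + 5 + 1 = 26 (decimal)
34 + 26 = 60
Convert 四十九 (Chinese numeral) → 4×10 + 9 = 49 (decimal)
60 - 49 = 11
11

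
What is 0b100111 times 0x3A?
Convert 0b100111 (binary) → 32 + 4 + 2 + 1 = 39 (decimal)
Convert 0x3A (hexadecimal) → 3×16 + 10 = 58 (decimal)
Compute 39 × 58 = 2262
2262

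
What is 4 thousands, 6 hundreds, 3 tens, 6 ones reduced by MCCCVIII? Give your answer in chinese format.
Convert 4 thousands, 6 hundreds, 3 tens, 6 ones (place-value notation) → 4×1000 + 6×100 + 3×10 + 6 = 4636 (decimal)
Convert MCCCVIII (Roman numeral) → 1000 + 100 + 100 + 100 + 5 + 1 + 1 + 1 = 1308 (decimal)
Compute 4636 - 1308 = 3328
Convert 3328 (decimal) → 3328 = 3×1000 + 3×100 + 2×10 + 8 → 三千三百二十八 (Chinese numeral)
三千三百二十八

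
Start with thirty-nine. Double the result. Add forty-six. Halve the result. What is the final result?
Convert thirty-nine (English words) → 39 (decimal)
Start: 39
39 × 2 = 78
Convert forty-six (English words) → 46 (decimal)
78 + 46 = 124
124 ÷ 2 = 62
62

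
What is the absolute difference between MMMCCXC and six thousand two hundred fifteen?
Convert MMMCCXC (Roman numeral) → 1000 + 1000 + 1000 + 100 + 100 + 90 = 3290 (decimal)
Convert six thousand two hundred fifteen (English words) → 6×1000 + 2×100 + 15 = 6215 (decimal)
Compute |3290 - 6215| = 2925
2925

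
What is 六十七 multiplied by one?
Convert 六十七 (Chinese numeral) → 6×10 + 7 = 67 (decimal)
Convert one (English words) → 1 (decimal)
Compute 67 × 1 = 67
67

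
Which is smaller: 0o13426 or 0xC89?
Convert 0o13426 (octal) → 1×4096 + 3×512 + 4×64 + 2×8 + 6 = 5910 (decimal)
Convert 0xC89 (hexadecimal) → 12×256 + 8×16 + 9 = 3209 (decimal)
Compare 5910 vs 3209: smaller = 3209
3209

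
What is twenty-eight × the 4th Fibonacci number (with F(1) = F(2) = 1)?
Convert twenty-eight (English words) → 28 (decimal)
Convert the 4th Fibonacci number (with F(1) = F(2) = 1) (Fibonacci index) → 1, 1, 2, 3 → 3 (decimal)
Compute 28 × 3 = 84
84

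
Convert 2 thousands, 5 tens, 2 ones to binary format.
Convert 2 thousands, 5 tens, 2 ones (place-value notation) → 2×1000 + 5×10 + 2 = 2052 (decimal)
Convert 2052 (decimal) → 2052 = 2048 + 4 → 0b100000000100 (binary)
0b100000000100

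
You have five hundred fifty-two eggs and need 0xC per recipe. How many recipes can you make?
Convert five hundred fifty-two (English words) → 5×100 + 52 = 552 (decimal)
Convert 0xC (hexadecimal) → 12 (decimal)
Compute 552 ÷ 12 = 46
46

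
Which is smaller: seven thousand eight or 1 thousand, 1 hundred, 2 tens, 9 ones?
Convert seven thousand eight (English words) → 7×1000 + 8 = 7008 (decimal)
Convert 1 thousand, 1 hundred, 2 tens, 9 ones (place-value notation) → 1×1000 + 1×100 + 2×10 + 9 = 1129 (decimal)
Compare 7008 vs 1129: smaller = 1129
1129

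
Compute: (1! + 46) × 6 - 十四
Convert 1! (factorial) → 1 (decimal)
Convert 十四 (Chinese numeral) → 1×10 + 4 = 14 (decimal)
Expression in decimal: (1 + 46) × 6 - 14
Parentheses first: 1 + 46 = 47
Multiply: 47 × 6 = 282
Subtract: 282 - 14 = 268
268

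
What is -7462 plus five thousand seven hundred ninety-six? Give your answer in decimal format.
Convert five thousand seven hundred ninety-six (English words) → 5×1000 + 7×100 + 96 = 5796 (decimal)
Compute -7462 + 5796 = -1666
-1666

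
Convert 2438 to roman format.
Convert 2438 (decimal) → 2438 = 1000 + 1000 + 400 + 10 + 10 + 10 + 5 + 1 + 1 + 1 → MMCDXXXVIII (Roman numeral)
MMCDXXXVIII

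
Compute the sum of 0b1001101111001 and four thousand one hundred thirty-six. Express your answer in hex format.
Convert 0b1001101111001 (binary) → 4096 + 512 + 256 + 64 + 32 + 16 + 8 + 1 = 4985 (decimal)
Convert four thousand one hundred thirty-six (English words) → 4×1000 + 1×100 + 36 = 4136 (decimal)
Compute 4985 + 4136 = 9121
Convert 9121 (decimal) → 9121 = 2×4096 + 3×256 + 10×16 + 1 → 0x23A1 (hexadecimal)
0x23A1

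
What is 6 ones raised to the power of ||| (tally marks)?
Convert 6 ones (place-value notation) → 6 (decimal)
Convert ||| (tally marks) → 3 (decimal)
Compute 6 ^ 3 = 216
216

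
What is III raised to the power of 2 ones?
Convert III (Roman numeral) → 1 + 1 + 1 = 3 (decimal)
Convert 2 ones (place-value notation) → 2 (decimal)
Compute 3 ^ 2 = 9
9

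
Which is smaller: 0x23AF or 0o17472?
Convert 0x23AF (hexadecimal) → 2×4096 + 3×256 + 10×16 + 15 = 9135 (decimal)
Convert 0o17472 (octal) → 1×4096 + 7×512 + 4×64 + 7×8 + 2 = 7994 (decimal)
Compare 9135 vs 7994: smaller = 7994
7994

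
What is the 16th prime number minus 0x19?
The 16th prime number = 53
Convert 0x19 (hexadecimal) → 1×16 + 9 = 25 (decimal)
Compute 53 - 25 = 28
28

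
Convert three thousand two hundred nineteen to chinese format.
Convert three thousand two hundred nineteen (English words) → 3×1000 + 2×100 + 19 = 3219 (decimal)
Convert 3219 (decimal) → 3219 = 3×1000 + 2×100 + 1×10 + 9 → 三千二百一十九 (Chinese numeral)
三千二百一十九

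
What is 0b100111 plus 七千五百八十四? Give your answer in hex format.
Convert 0b100111 (binary) → 32 + 4 + 2 + 1 = 39 (decimal)
Convert 七千五百八十四 (Chinese numeral) → 7×1000 + 5×100 + 8×10 + 4 = 7584 (decimal)
Compute 39 + 7584 = 7623
Convert 7623 (decimal) → 7623 = 1×4096 + 13×256 + 12×16 + 7 → 0x1DC7 (hexadecimal)
0x1DC7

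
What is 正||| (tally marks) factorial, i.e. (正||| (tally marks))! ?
Convert 正||| (tally marks) → 5 + 3 = 8 (decimal)
Compute 8! = 40320
40320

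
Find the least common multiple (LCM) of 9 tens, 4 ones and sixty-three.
Convert 9 tens, 4 ones (place-value notation) → 9×10 + 4 = 94 (decimal)
Convert sixty-three (English words) → 63 (decimal)
Compute lcm(94, 63) = 5922
5922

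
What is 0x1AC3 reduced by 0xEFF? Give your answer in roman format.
Convert 0x1AC3 (hexadecimal) → 1×4096 + 10×256 + 12×16 + 3 = 6851 (decimal)
Convert 0xEFF (hexadecimal) → 14×256 + 15×16 + 15 = 3839 (decimal)
Compute 6851 - 3839 = 3012
Convert 3012 (decimal) → 3012 = 1000 + 1000 + 1000 + 10 + 1 + 1 → MMMXII (Roman numeral)
MMMXII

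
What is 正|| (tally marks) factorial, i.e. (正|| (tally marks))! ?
Convert 正|| (tally marks) → 5 + 2 = 7 (decimal)
Compute 7! = 5040
5040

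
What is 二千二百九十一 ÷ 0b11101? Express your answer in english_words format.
Convert 二千二百九十一 (Chinese numeral) → 2×1000 + 2×100 + 9×10 + 1 = 2291 (decimal)
Convert 0b11101 (binary) → 16 + 8 + 4 + 1 = 29 (decimal)
Compute 2291 ÷ 29 = 79
Convert 79 (decimal) → seventy-nine (English words)
seventy-nine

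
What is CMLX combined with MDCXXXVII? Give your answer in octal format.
Convert CMLX (Roman numeral) → 900 + 50 + 10 = 960 (decimal)
Convert MDCXXXVII (Roman numeral) → 1000 + 500 + 100 + 10 + 10 + 10 + 5 + 1 + 1 = 1637 (decimal)
Compute 960 + 1637 = 2597
Convert 2597 (decimal) → 2597 = 5×512 + 4×8 + 5 → 0o5045 (octal)
0o5045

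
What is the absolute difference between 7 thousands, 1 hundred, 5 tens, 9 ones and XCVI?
Convert 7 thousands, 1 hundred, 5 tens, 9 ones (place-value notation) → 7×1000 + 1×100 + 5×10 + 9 = 7159 (decimal)
Convert XCVI (Roman numeral) → 90 + 5 + 1 = 96 (decimal)
Compute |7159 - 96| = 7063
7063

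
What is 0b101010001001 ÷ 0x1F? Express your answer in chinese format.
Convert 0b101010001001 (binary) → 2048 + 512 + 128 + 8 + 1 = 2697 (decimal)
Convert 0x1F (hexadecimal) → 1×16 + 15 = 31 (decimal)
Compute 2697 ÷ 31 = 87
Convert 87 (decimal) → 87 = 8×10 + 7 → 八十七 (Chinese numeral)
八十七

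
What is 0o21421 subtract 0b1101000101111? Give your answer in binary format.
Convert 0o21421 (octal) → 2×4096 + 1×512 + 4×64 + 2×8 + 1 = 8977 (decimal)
Convert 0b1101000101111 (binary) → 4096 + 2048 + 512 + 32 + 8 + 4 + 2 + 1 = 6703 (decimal)
Compute 8977 - 6703 = 2274
Convert 2274 (decimal) → 2274 = 2048 + 128 + 64 + 32 + 2 → 0b100011100010 (binary)
0b100011100010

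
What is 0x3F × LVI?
Convert 0x3F (hexadecimal) → 3×16 + 15 = 63 (decimal)
Convert LVI (Roman numeral) → 50 + 5 + 1 = 56 (decimal)
Compute 63 × 56 = 3528
3528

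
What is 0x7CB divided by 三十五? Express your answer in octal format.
Convert 0x7CB (hexadecimal) → 7×256 + 12×16 + 11 = 1995 (decimal)
Convert 三十五 (Chinese numeral) → 3×10 + 5 = 35 (decimal)
Compute 1995 ÷ 35 = 57
Convert 57 (decimal) → 57 = 7×8 + 1 → 0o71 (octal)
0o71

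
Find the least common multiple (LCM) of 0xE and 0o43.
Convert 0xE (hexadecimal) → 14 (decimal)
Convert 0o43 (octal) → 4×8 + 3 = 35 (decimal)
Compute lcm(14, 35) = 70
70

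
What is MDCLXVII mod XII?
Convert MDCLXVII (Roman numeral) → 1000 + 500 + 100 + 50 + 10 + 5 + 1 + 1 = 1667 (decimal)
Convert XII (Roman numeral) → 10 + 1 + 1 = 12 (decimal)
Compute 1667 mod 12 = 11
11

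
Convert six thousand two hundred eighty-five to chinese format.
Convert six thousand two hundred eighty-five (English words) → 6×1000 + 2×100 + 85 = 6285 (decimal)
Convert 6285 (decimal) → 6285 = 6×1000 + 2×100 + 8×10 + 5 → 六千二百八十五 (Chinese numeral)
六千二百八十五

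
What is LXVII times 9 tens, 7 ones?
Convert LXVII (Roman numeral) → 50 + 10 + 5 + 1 + 1 = 67 (decimal)
Convert 9 tens, 7 ones (place-value notation) → 9×10 + 7 = 97 (decimal)
Compute 67 × 97 = 6499
6499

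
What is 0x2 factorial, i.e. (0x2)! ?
Convert 0x2 (hexadecimal) → 2 (decimal)
Compute 2! = 2
2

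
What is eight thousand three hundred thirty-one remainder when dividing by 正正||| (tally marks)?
Convert eight thousand three hundred thirty-one (English words) → 8×1000 + 3×100 + 31 = 8331 (decimal)
Convert 正正||| (tally marks) → 5 + 5 + 3 = 13 (decimal)
Compute 8331 mod 13 = 11
11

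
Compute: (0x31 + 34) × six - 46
Convert 0x31 (hexadecimal) → 3×16 + 1 = 49 (decimal)
Convert six (English words) → 6 (decimal)
Expression in decimal: (49 + 34) × 6 - 46
Parentheses first: 49 + 34 = 83
Multiply: 83 × 6 = 498
Subtract: 498 - 46 = 452
452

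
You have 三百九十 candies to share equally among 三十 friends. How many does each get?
Convert 三百九十 (Chinese numeral) → 3×100 + 9×10 = 390 (decimal)
Convert 三十 (Chinese numeral) → 3×10 = 30 (decimal)
Compute 390 ÷ 30 = 13
13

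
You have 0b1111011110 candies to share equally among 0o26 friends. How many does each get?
Convert 0b1111011110 (binary) → 512 + 256 + 128 + 64 + 16 + 8 + 4 + 2 = 990 (decimal)
Convert 0o26 (octal) → 2×8 + 6 = 22 (decimal)
Compute 990 ÷ 22 = 45
45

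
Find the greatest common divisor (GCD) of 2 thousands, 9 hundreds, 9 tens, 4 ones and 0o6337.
Convert 2 thousands, 9 hundreds, 9 tens, 4 ones (place-value notation) → 2×1000 + 9×100 + 9×10 + 4 = 2994 (decimal)
Convert 0o6337 (octal) → 6×512 + 3×64 + 3×8 + 7 = 3295 (decimal)
Compute gcd(2994, 3295) = 1
1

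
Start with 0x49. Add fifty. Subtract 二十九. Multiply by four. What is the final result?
Convert 0x49 (hexadecimal) → 4×16 + 9 = 73 (decimal)
Start: 73
Convert fifty (English words) → 50 (decimal)
73 + 50 = 123
Convert 二十九 (Chinese numeral) → 2×10 + 9 = 29 (decimal)
123 - 29 = 94
Convert four (English words) → 4 (decimal)
94 × 4 = 376
376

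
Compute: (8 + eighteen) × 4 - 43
Convert eighteen (English words) → 18 (decimal)
Expression in decimal: (8 + 18) × 4 - 43
Parentheses first: 8 + 18 = 26
Multiply: 26 × 4 = 104
Subtract: 104 - 43 = 61
61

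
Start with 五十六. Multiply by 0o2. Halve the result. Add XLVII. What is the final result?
Convert 五十六 (Chinese numeral) → 5×10 + 6 = 56 (decimal)
Start: 56
Convert 0o2 (octal) → 2 (decimal)
56 × 2 = 112
112 ÷ 2 = 56
Convert XLVII (Roman numeral) → 40 + 5 + 1 + 1 = 47 (decimal)
56 + 47 = 103
103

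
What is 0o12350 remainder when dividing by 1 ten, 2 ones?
Convert 0o12350 (octal) → 1×4096 + 2×512 + 3×64 + 5×8 = 5352 (decimal)
Convert 1 ten, 2 ones (place-value notation) → 1×10 + 2 = 12 (decimal)
Compute 5352 mod 12 = 0
0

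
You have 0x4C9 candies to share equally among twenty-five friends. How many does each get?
Convert 0x4C9 (hexadecimal) → 4×256 + 12×16 + 9 = 1225 (decimal)
Convert twenty-five (English words) → 25 (decimal)
Compute 1225 ÷ 25 = 49
49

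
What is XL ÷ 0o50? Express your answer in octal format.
Convert XL (Roman numeral) → 40 (decimal)
Convert 0o50 (octal) → 5×8 = 40 (decimal)
Compute 40 ÷ 40 = 1
Convert 1 (decimal) → 0o1 (octal)
0o1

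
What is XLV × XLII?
Convert XLV (Roman numeral) → 40 + 5 = 45 (decimal)
Convert XLII (Roman numeral) → 40 + 1 + 1 = 42 (decimal)
Compute 45 × 42 = 1890
1890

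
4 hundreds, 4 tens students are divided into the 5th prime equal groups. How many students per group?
Convert 4 hundreds, 4 tens (place-value notation) → 4×100 + 4×10 = 440 (decimal)
Convert the 5th prime (prime index) → 11 (decimal)
Compute 440 ÷ 11 = 40
40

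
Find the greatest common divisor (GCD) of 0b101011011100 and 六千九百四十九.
Convert 0b101011011100 (binary) → 2048 + 512 + 128 + 64 + 16 + 8 + 4 = 2780 (decimal)
Convert 六千九百四十九 (Chinese numeral) → 6×1000 + 9×100 + 4×10 + 9 = 6949 (decimal)
Compute gcd(2780, 6949) = 1
1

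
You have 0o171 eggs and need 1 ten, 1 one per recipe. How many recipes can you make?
Convert 0o171 (octal) → 1×64 + 7×8 + 1 = 121 (decimal)
Convert 1 ten, 1 one (place-value notation) → 1×10 + 1 = 11 (decimal)
Compute 121 ÷ 11 = 11
11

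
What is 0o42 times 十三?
Convert 0o42 (octal) → 4×8 + 2 = 34 (decimal)
Convert 十三 (Chinese numeral) → 1×10 + 3 = 13 (decimal)
Compute 34 × 13 = 442
442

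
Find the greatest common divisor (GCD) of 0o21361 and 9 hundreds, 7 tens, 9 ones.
Convert 0o21361 (octal) → 2×4096 + 1×512 + 3×64 + 6×8 + 1 = 8945 (decimal)
Convert 9 hundreds, 7 tens, 9 ones (place-value notation) → 9×100 + 7×10 + 9 = 979 (decimal)
Compute gcd(8945, 979) = 1
1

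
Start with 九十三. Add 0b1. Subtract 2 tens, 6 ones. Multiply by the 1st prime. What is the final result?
Convert 九十三 (Chinese numeral) → 9×10 + 3 = 93 (decimal)
Start: 93
Convert 0b1 (binary) → 1 (decimal)
93 + 1 = 94
Convert 2 tens, 6 ones (place-value notation) → 2×10 + 6 = 26 (decimal)
94 - 26 = 68
Convert the 1st prime (prime index) → 2 (decimal)
68 × 2 = 136
136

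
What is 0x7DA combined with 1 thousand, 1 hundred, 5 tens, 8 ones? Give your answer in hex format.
Convert 0x7DA (hexadecimal) → 7×256 + 13×16 + 10 = 2010 (decimal)
Convert 1 thousand, 1 hundred, 5 tens, 8 ones (place-value notation) → 1×1000 + 1×100 + 5×10 + 8 = 1158 (decimal)
Compute 2010 + 1158 = 3168
Convert 3168 (decimal) → 3168 = 12×256 + 6×16 → 0xC60 (hexadecimal)
0xC60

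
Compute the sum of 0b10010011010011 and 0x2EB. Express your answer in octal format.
Convert 0b10010011010011 (binary) → 8192 + 1024 + 128 + 64 + 16 + 2 + 1 = 9427 (decimal)
Convert 0x2EB (hexadecimal) → 2×256 + 14×16 + 11 = 747 (decimal)
Compute 9427 + 747 = 10174
Convert 10174 (decimal) → 10174 = 2×4096 + 3×512 + 6×64 + 7×8 + 6 → 0o23676 (octal)
0o23676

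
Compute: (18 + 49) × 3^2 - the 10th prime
Convert 3^2 (power) → 9 (decimal)
Convert the 10th prime (prime index) → 29 (decimal)
Expression in decimal: (18 + 49) × 9 - 29
Parentheses first: 18 + 49 = 67
Multiply: 67 × 9 = 603
Subtract: 603 - 29 = 574
574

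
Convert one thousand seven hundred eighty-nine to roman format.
Convert one thousand seven hundred eighty-nine (English words) → 1×1000 + 7×100 + 89 = 1789 (decimal)
Convert 1789 (decimal) → 1789 = 1000 + 500 + 100 + 100 + 50 + 10 + 10 + 10 + 9 → MDCCLXXXIX (Roman numeral)
MDCCLXXXIX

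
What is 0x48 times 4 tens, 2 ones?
Convert 0x48 (hexadecimal) → 4×16 + 8 = 72 (decimal)
Convert 4 tens, 2 ones (place-value notation) → 4×10 + 2 = 42 (decimal)
Compute 72 × 42 = 3024
3024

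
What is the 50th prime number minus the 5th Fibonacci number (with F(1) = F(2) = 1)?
The 50th prime number = 229
Convert the 5th Fibonacci number (with F(1) = F(2) = 1) (Fibonacci index) → 1, 1, 2, 3, 5 → 5 (decimal)
Compute 229 - 5 = 224
224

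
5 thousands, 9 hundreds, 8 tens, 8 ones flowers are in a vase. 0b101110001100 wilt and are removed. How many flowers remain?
Convert 5 thousands, 9 hundreds, 8 tens, 8 ones (place-value notation) → 5×1000 + 9×100 + 8×10 + 8 = 5988 (decimal)
Convert 0b101110001100 (binary) → 2048 + 512 + 256 + 128 + 8 + 4 = 2956 (decimal)
Compute 5988 - 2956 = 3032
3032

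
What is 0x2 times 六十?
Convert 0x2 (hexadecimal) → 2 (decimal)
Convert 六十 (Chinese numeral) → 6×10 = 60 (decimal)
Compute 2 × 60 = 120
120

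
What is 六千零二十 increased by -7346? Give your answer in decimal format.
Convert 六千零二十 (Chinese numeral) → 6×1000 + 2×10 = 6020 (decimal)
Compute 6020 + -7346 = -1326
-1326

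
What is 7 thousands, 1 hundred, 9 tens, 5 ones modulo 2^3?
Convert 7 thousands, 1 hundred, 9 tens, 5 ones (place-value notation) → 7×1000 + 1×100 + 9×10 + 5 = 7195 (decimal)
Convert 2^3 (power) → 8 (decimal)
Compute 7195 mod 8 = 3
3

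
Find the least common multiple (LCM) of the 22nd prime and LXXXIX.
Convert the 22nd prime (prime index) → 79 (decimal)
Convert LXXXIX (Roman numeral) → 50 + 10 + 10 + 10 + 9 = 89 (decimal)
Compute lcm(79, 89) = 7031
7031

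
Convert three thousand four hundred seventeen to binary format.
Convert three thousand four hundred seventeen (English words) → 3×1000 + 4×100 + 17 = 3417 (decimal)
Convert 3417 (decimal) → 3417 = 2048 + 1024 + 256 + 64 + 16 + 8 + 1 → 0b110101011001 (binary)
0b110101011001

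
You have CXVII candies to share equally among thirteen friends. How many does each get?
Convert CXVII (Roman numeral) → 100 + 10 + 5 + 1 + 1 = 117 (decimal)
Convert thirteen (English words) → 13 (decimal)
Compute 117 ÷ 13 = 9
9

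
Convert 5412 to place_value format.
Convert 5412 (decimal) → 5412 = 5×1000 + 4×100 + 1×10 + 2 → 5 thousands, 4 hundreds, 1 ten, 2 ones (place-value notation)
5 thousands, 4 hundreds, 1 ten, 2 ones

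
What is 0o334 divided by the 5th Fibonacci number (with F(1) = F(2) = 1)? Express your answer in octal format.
Convert 0o334 (octal) → 3×64 + 3×8 + 4 = 220 (decimal)
Convert the 5th Fibonacci number (with F(1) = F(2) = 1) (Fibonacci index) → 1, 1, 2, 3, 5 → 5 (decimal)
Compute 220 ÷ 5 = 44
Convert 44 (decimal) → 44 = 5×8 + 4 → 0o54 (octal)
0o54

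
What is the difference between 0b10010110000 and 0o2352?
Convert 0b10010110000 (binary) → 1024 + 128 + 32 + 16 = 1200 (decimal)
Convert 0o2352 (octal) → 2×512 + 3×64 + 5×8 + 2 = 1258 (decimal)
Difference: |1200 - 1258| = 58
58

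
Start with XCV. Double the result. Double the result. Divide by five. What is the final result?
Convert XCV (Roman numeral) → 90 + 5 = 95 (decimal)
Start: 95
95 × 2 = 190
190 × 2 = 380
Convert five (English words) → 5 (decimal)
380 ÷ 5 = 76
76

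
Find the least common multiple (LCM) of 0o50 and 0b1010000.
Convert 0o50 (octal) → 5×8 = 40 (decimal)
Convert 0b1010000 (binary) → 64 + 16 = 80 (decimal)
Compute lcm(40, 80) = 80
80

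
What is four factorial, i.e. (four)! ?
Convert four (English words) → 4 (decimal)
Compute 4! = 24
24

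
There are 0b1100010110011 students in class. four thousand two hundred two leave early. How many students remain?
Convert 0b1100010110011 (binary) → 4096 + 2048 + 128 + 32 + 16 + 2 + 1 = 6323 (decimal)
Convert four thousand two hundred two (English words) → 4×1000 + 2×100 + 2 = 4202 (decimal)
Compute 6323 - 4202 = 2121
2121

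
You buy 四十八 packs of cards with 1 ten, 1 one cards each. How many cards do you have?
Convert 1 ten, 1 one (place-value notation) → 1×10 + 1 = 11 (decimal)
Convert 四十八 (Chinese numeral) → 4×10 + 8 = 48 (decimal)
Compute 11 × 48 = 528
528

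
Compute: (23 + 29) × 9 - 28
Parentheses first: 23 + 29 = 52
Multiply: 52 × 9 = 468
Subtract: 468 - 28 = 440
440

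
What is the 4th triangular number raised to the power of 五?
Convert the 4th triangular number (triangular index) → 4×5/2 = 10 (decimal)
Convert 五 (Chinese numeral) → 5 (decimal)
Compute 10 ^ 5 = 100000
100000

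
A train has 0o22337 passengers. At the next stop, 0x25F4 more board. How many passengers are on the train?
Convert 0o22337 (octal) → 2×4096 + 2×512 + 3×64 + 3×8 + 7 = 9439 (decimal)
Convert 0x25F4 (hexadecimal) → 2×4096 + 5×256 + 15×16 + 4 = 9716 (decimal)
Compute 9439 + 9716 = 19155
19155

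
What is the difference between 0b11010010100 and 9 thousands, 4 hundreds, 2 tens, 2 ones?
Convert 0b11010010100 (binary) → 1024 + 512 + 128 + 16 + 4 = 1684 (decimal)
Convert 9 thousands, 4 hundreds, 2 tens, 2 ones (place-value notation) → 9×1000 + 4×100 + 2×10 + 2 = 9422 (decimal)
Difference: |1684 - 9422| = 7738
7738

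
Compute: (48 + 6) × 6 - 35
Parentheses first: 48 + 6 = 54
Multiply: 54 × 6 = 324
Subtract: 324 - 35 = 289
289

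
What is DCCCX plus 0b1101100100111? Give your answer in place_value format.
Convert DCCCX (Roman numeral) → 500 + 100 + 100 + 100 + 10 = 810 (decimal)
Convert 0b1101100100111 (binary) → 4096 + 2048 + 512 + 256 + 32 + 4 + 2 + 1 = 6951 (decimal)
Compute 810 + 6951 = 7761
Convert 7761 (decimal) → 7761 = 7×1000 + 7×100 + 6×10 + 1 → 7 thousands, 7 hundreds, 6 tens, 1 one (place-value notation)
7 thousands, 7 hundreds, 6 tens, 1 one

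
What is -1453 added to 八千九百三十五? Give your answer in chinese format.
Convert 八千九百三十五 (Chinese numeral) → 8×1000 + 9×100 + 3×10 + 5 = 8935 (decimal)
Compute -1453 + 8935 = 7482
Convert 7482 (decimal) → 7482 = 7×1000 + 4×100 + 8×10 + 2 → 七千四百八十二 (Chinese numeral)
七千四百八十二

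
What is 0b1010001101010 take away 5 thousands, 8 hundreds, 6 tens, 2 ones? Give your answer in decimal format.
Convert 0b1010001101010 (binary) → 4096 + 1024 + 64 + 32 + 8 + 2 = 5226 (decimal)
Convert 5 thousands, 8 hundreds, 6 tens, 2 ones (place-value notation) → 5×1000 + 8×100 + 6×10 + 2 = 5862 (decimal)
Compute 5226 - 5862 = -636
-636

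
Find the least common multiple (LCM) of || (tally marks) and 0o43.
Convert || (tally marks) → 2 (decimal)
Convert 0o43 (octal) → 4×8 + 3 = 35 (decimal)
Compute lcm(2, 35) = 70
70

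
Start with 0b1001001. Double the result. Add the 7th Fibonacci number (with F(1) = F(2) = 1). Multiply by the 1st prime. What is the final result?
Convert 0b1001001 (binary) → 64 + 8 + 1 = 73 (decimal)
Start: 73
73 × 2 = 146
Convert the 7th Fibonacci number (with F(1) = F(2) = 1) (Fibonacci index) → 1, 1, 2, 3, 5, 8, 13 → 13 (decimal)
146 + 13 = 159
Convert the 1st prime (prime index) → 2 (decimal)
159 × 2 = 318
318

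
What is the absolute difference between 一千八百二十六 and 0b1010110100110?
Convert 一千八百二十六 (Chinese numeral) → 1×1000 + 8×100 + 2×10 + 6 = 1826 (decimal)
Convert 0b1010110100110 (binary) → 4096 + 1024 + 256 + 128 + 32 + 4 + 2 = 5542 (decimal)
Compute |1826 - 5542| = 3716
3716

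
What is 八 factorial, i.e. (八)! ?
Convert 八 (Chinese numeral) → 8 (decimal)
Compute 8! = 40320
40320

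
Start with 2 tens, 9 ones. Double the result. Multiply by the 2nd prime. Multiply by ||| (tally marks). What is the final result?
Convert 2 tens, 9 ones (place-value notation) → 2×10 + 9 = 29 (decimal)
Start: 29
29 × 2 = 58
Convert the 2nd prime (prime index) → 3 (decimal)
58 × 3 = 174
Convert ||| (tally marks) → 3 (decimal)
174 × 3 = 522
522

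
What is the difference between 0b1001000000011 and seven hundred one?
Convert 0b1001000000011 (binary) → 4096 + 512 + 2 + 1 = 4611 (decimal)
Convert seven hundred one (English words) → 7×100 + 1 = 701 (decimal)
Difference: |4611 - 701| = 3910
3910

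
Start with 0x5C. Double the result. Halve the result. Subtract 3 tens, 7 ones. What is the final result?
Convert 0x5C (hexadecimal) → 5×16 + 12 = 92 (decimal)
Start: 92
92 × 2 = 184
184 ÷ 2 = 92
Convert 3 tens, 7 ones (place-value notation) → 3×10 + 7 = 37 (decimal)
92 - 37 = 55
55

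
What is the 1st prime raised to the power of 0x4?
Convert the 1st prime (prime index) → 2 (decimal)
Convert 0x4 (hexadecimal) → 4 (decimal)
Compute 2 ^ 4 = 16
16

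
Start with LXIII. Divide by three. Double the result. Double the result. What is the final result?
Convert LXIII (Roman numeral) → 50 + 10 + 1 + 1 + 1 = 63 (decimal)
Start: 63
Convert three (English words) → 3 (decimal)
63 ÷ 3 = 21
21 × 2 = 42
42 × 2 = 84
84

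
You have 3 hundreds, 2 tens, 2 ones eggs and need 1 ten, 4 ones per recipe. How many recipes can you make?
Convert 3 hundreds, 2 tens, 2 ones (place-value notation) → 3×100 + 2×10 + 2 = 322 (decimal)
Convert 1 ten, 4 ones (place-value notation) → 1×10 + 4 = 14 (decimal)
Compute 322 ÷ 14 = 23
23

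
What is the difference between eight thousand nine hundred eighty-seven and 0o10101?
Convert eight thousand nine hundred eighty-seven (English words) → 8×1000 + 9×100 + 87 = 8987 (decimal)
Convert 0o10101 (octal) → 1×4096 + 1×64 + 1 = 4161 (decimal)
Difference: |8987 - 4161| = 4826
4826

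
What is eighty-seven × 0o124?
Convert eighty-seven (English words) → 87 (decimal)
Convert 0o124 (octal) → 1×64 + 2×8 + 4 = 84 (decimal)
Compute 87 × 84 = 7308
7308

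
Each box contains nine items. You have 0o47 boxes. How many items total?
Convert nine (English words) → 9 (decimal)
Convert 0o47 (octal) → 4×8 + 7 = 39 (decimal)
Compute 9 × 39 = 351
351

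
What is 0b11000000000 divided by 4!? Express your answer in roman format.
Convert 0b11000000000 (binary) → 1024 + 512 = 1536 (decimal)
Convert 4! (factorial) → 24 (decimal)
Compute 1536 ÷ 24 = 64
Convert 64 (decimal) → 64 = 50 + 10 + 4 → LXIV (Roman numeral)
LXIV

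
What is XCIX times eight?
Convert XCIX (Roman numeral) → 90 + 9 = 99 (decimal)
Convert eight (English words) → 8 (decimal)
Compute 99 × 8 = 792
792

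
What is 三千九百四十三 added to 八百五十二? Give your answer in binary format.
Convert 三千九百四十三 (Chinese numeral) → 3×1000 + 9×100 + 4×10 + 3 = 3943 (decimal)
Convert 八百五十二 (Chinese numeral) → 8×100 + 5×10 + 2 = 852 (decimal)
Compute 3943 + 852 = 4795
Convert 4795 (decimal) → 4795 = 4096 + 512 + 128 + 32 + 16 + 8 + 2 + 1 → 0b1001010111011 (binary)
0b1001010111011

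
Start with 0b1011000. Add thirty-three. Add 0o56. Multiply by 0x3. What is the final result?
Convert 0b1011000 (binary) → 64 + 16 + 8 = 88 (decimal)
Start: 88
Convert thirty-three (English words) → 33 (decimal)
88 + 33 = 121
Convert 0o56 (octal) → 5×8 + 6 = 46 (decimal)
121 + 46 = 167
Convert 0x3 (hexadecimal) → 3 (decimal)
167 × 3 = 501
501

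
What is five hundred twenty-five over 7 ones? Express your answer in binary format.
Convert five hundred twenty-five (English words) → 5×100 + 25 = 525 (decimal)
Convert 7 ones (place-value notation) → 7 (decimal)
Compute 525 ÷ 7 = 75
Convert 75 (decimal) → 75 = 64 + 8 + 2 + 1 → 0b1001011 (binary)
0b1001011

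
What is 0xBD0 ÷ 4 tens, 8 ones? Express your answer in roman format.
Convert 0xBD0 (hexadecimal) → 11×256 + 13×16 = 3024 (decimal)
Convert 4 tens, 8 ones (place-value notation) → 4×10 + 8 = 48 (decimal)
Compute 3024 ÷ 48 = 63
Convert 63 (decimal) → 63 = 50 + 10 + 1 + 1 + 1 → LXIII (Roman numeral)
LXIII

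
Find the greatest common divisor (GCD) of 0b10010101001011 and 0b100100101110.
Convert 0b10010101001011 (binary) → 8192 + 1024 + 256 + 64 + 8 + 2 + 1 = 9547 (decimal)
Convert 0b100100101110 (binary) → 2048 + 256 + 32 + 8 + 4 + 2 = 2350 (decimal)
Compute gcd(9547, 2350) = 1
1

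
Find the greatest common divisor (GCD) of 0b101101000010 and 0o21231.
Convert 0b101101000010 (binary) → 2048 + 512 + 256 + 64 + 2 = 2882 (decimal)
Convert 0o21231 (octal) → 2×4096 + 1×512 + 2×64 + 3×8 + 1 = 8857 (decimal)
Compute gcd(2882, 8857) = 1
1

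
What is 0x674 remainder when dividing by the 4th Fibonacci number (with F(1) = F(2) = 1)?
Convert 0x674 (hexadecimal) → 6×256 + 7×16 + 4 = 1652 (decimal)
Convert the 4th Fibonacci number (with F(1) = F(2) = 1) (Fibonacci index) → 1, 1, 2, 3 → 3 (decimal)
Compute 1652 mod 3 = 2
2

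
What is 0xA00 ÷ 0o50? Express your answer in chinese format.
Convert 0xA00 (hexadecimal) → 10×256 = 2560 (decimal)
Convert 0o50 (octal) → 5×8 = 40 (decimal)
Compute 2560 ÷ 40 = 64
Convert 64 (decimal) → 64 = 6×10 + 4 → 六十四 (Chinese numeral)
六十四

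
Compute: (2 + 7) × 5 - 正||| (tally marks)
Convert 正||| (tally marks) → 5 + 3 = 8 (decimal)
Expression in decimal: (2 + 7) × 5 - 8
Parentheses first: 2 + 7 = 9
Multiply: 9 × 5 = 45
Subtract: 45 - 8 = 37
37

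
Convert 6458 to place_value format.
Convert 6458 (decimal) → 6458 = 6×1000 + 4×100 + 5×10 + 8 → 6 thousands, 4 hundreds, 5 tens, 8 ones (place-value notation)
6 thousands, 4 hundreds, 5 tens, 8 ones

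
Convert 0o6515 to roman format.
Convert 0o6515 (octal) → 6×512 + 5×64 + 1×8 + 5 = 3405 (decimal)
Convert 3405 (decimal) → 3405 = 1000 + 1000 + 1000 + 400 + 5 → MMMCDV (Roman numeral)
MMMCDV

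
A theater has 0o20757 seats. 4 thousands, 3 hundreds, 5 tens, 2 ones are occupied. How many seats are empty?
Convert 0o20757 (octal) → 2×4096 + 7×64 + 5×8 + 7 = 8687 (decimal)
Convert 4 thousands, 3 hundreds, 5 tens, 2 ones (place-value notation) → 4×1000 + 3×100 + 5×10 + 2 = 4352 (decimal)
Compute 8687 - 4352 = 4335
4335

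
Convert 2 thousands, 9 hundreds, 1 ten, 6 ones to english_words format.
Convert 2 thousands, 9 hundreds, 1 ten, 6 ones (place-value notation) → 2×1000 + 9×100 + 1×10 + 6 = 2916 (decimal)
Convert 2916 (decimal) → 2916 = 2×1000 + 9×100 + 16 → two thousand nine hundred sixteen (English words)
two thousand nine hundred sixteen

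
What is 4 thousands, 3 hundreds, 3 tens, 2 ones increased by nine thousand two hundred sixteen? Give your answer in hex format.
Convert 4 thousands, 3 hundreds, 3 tens, 2 ones (place-value notation) → 4×1000 + 3×100 + 3×10 + 2 = 4332 (decimal)
Convert nine thousand two hundred sixteen (English words) → 9×1000 + 2×100 + 16 = 9216 (decimal)
Compute 4332 + 9216 = 13548
Convert 13548 (decimal) → 13548 = 3×4096 + 4×256 + 14×16 + 12 → 0x34EC (hexadecimal)
0x34EC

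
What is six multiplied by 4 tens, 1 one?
Convert six (English words) → 6 (decimal)
Convert 4 tens, 1 one (place-value notation) → 4×10 + 1 = 41 (decimal)
Compute 6 × 41 = 246
246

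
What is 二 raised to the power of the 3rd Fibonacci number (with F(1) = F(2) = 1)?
Convert 二 (Chinese numeral) → 2 (decimal)
Convert the 3rd Fibonacci number (with F(1) = F(2) = 1) (Fibonacci index) → 1, 1, 2 → 2 (decimal)
Compute 2 ^ 2 = 4
4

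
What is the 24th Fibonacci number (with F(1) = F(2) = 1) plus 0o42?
The 24th Fibonacci number (with F(1) = F(2) = 1) = 46368
Convert 0o42 (octal) → 4×8 + 2 = 34 (decimal)
Compute 46368 + 34 = 46402
46402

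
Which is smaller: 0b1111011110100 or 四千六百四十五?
Convert 0b1111011110100 (binary) → 4096 + 2048 + 1024 + 512 + 128 + 64 + 32 + 16 + 4 = 7924 (decimal)
Convert 四千六百四十五 (Chinese numeral) → 4×1000 + 6×100 + 4×10 + 5 = 4645 (decimal)
Compare 7924 vs 4645: smaller = 4645
4645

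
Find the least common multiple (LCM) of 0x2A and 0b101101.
Convert 0x2A (hexadecimal) → 2×16 + 10 = 42 (decimal)
Convert 0b101101 (binary) → 32 + 8 + 4 + 1 = 45 (decimal)
Compute lcm(42, 45) = 630
630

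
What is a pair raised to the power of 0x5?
Convert a pair (colloquial) → 2 (decimal)
Convert 0x5 (hexadecimal) → 5 (decimal)
Compute 2 ^ 5 = 32
32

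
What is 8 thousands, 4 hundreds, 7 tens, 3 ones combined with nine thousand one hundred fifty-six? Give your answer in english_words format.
Convert 8 thousands, 4 hundreds, 7 tens, 3 ones (place-value notation) → 8×1000 + 4×100 + 7×10 + 3 = 8473 (decimal)
Convert nine thousand one hundred fifty-six (English words) → 9×1000 + 1×100 + 56 = 9156 (decimal)
Compute 8473 + 9156 = 17629
Convert 17629 (decimal) → 17629 = 17×1000 + 6×100 + 29 → seventeen thousand six hundred twenty-nine (English words)
seventeen thousand six hundred twenty-nine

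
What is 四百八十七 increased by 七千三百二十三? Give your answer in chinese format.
Convert 四百八十七 (Chinese numeral) → 4×100 + 8×10 + 7 = 487 (decimal)
Convert 七千三百二十三 (Chinese numeral) → 7×1000 + 3×100 + 2×10 + 3 = 7323 (decimal)
Compute 487 + 7323 = 7810
Convert 7810 (decimal) → 7810 = 7×1000 + 8×100 + 1×10 → 七千八百一十 (Chinese numeral)
七千八百一十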